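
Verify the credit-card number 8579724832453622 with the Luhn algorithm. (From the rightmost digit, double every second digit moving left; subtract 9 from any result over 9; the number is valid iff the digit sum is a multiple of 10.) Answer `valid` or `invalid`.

From the right, keep odd positions and double even positions (subtract 9 from any doubled value over 9):
  doubled (positions 2,4,...): 4 6 8 6 8 5 5 7 → sum 49
  kept (positions 1,3,...): 2 6 5 2 8 2 9 5 → sum 39
Total = 88.
88 mod 10 = 8, so the number is invalid.

invalid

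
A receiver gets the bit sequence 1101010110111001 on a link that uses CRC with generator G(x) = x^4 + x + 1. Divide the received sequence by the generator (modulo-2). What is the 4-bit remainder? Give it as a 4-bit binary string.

Modulo-2 division of 1101010110111001 by 10011:
  pos 0: 11010 XOR 10011 = 01001
  pos 1: 10011 XOR 10011 = 00000
  pos 7: 11011 XOR 10011 = 01000
  pos 8: 10001 XOR 10011 = 00010
  pos 11: 10001 XOR 10011 = 00010
Remainder = 0010 (nonzero — an error is detected).

0010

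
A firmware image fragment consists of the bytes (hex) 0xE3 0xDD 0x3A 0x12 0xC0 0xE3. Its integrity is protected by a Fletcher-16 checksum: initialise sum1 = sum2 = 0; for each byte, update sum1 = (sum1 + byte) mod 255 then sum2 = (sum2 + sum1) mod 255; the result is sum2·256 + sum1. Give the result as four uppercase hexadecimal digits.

31B2

Running sums (mod 255):
  after byte 0 (0xE3): sum1=227, sum2=227
  after byte 1 (0xDD): sum1=193, sum2=165
  after byte 2 (0x3A): sum1=251, sum2=161
  after byte 3 (0x12): sum1=14, sum2=175
  after byte 4 (0xC0): sum1=206, sum2=126
  after byte 5 (0xE3): sum1=178, sum2=49
Checksum = sum2·256 + sum1 = 49·256 + 178 = 12722 = 0x31B2.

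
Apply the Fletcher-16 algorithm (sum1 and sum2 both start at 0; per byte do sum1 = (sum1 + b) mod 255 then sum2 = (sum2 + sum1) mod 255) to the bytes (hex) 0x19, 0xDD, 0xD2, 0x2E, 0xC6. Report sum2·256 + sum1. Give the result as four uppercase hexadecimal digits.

Running sums (mod 255):
  after byte 0 (0x19): sum1=25, sum2=25
  after byte 1 (0xDD): sum1=246, sum2=16
  after byte 2 (0xD2): sum1=201, sum2=217
  after byte 3 (0x2E): sum1=247, sum2=209
  after byte 4 (0xC6): sum1=190, sum2=144
Checksum = sum2·256 + sum1 = 144·256 + 190 = 37054 = 0x90BE.

90BE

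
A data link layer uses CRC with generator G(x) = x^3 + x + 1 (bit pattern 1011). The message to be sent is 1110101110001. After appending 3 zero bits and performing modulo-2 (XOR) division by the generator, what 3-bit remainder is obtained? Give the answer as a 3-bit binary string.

100

Append 3 zeros: 1110101110001000. Divide by 1011 (XOR where the leading bit is 1):
  pos 0: 1110 XOR 1011 = 0101
  pos 1: 1011 XOR 1011 = 0000
  pos 6: 1110 XOR 1011 = 0101
  pos 7: 1010 XOR 1011 = 0001
  pos 10: 1010 XOR 1011 = 0001
Remainder (last 3 bits) = 100. This is the CRC / FCS.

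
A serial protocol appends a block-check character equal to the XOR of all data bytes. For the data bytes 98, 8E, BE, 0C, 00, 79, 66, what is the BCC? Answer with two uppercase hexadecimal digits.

XOR the bytes together:
  start with 0x98
  0x98 ⊕ 0x8E = 0x16
  0x16 ⊕ 0xBE = 0xA8
  0xA8 ⊕ 0x0C = 0xA4
  0xA4 ⊕ 0x00 = 0xA4
  0xA4 ⊕ 0x79 = 0xDD
  0xDD ⊕ 0x66 = 0xBB

BB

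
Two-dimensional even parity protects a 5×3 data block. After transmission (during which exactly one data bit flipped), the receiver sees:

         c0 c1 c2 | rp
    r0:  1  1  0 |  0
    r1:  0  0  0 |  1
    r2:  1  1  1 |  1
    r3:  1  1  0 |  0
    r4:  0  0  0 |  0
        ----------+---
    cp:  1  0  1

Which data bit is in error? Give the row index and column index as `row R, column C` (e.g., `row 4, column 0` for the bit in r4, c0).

row 1, column 1

Recompute each row's even parity and compare to rp:
  r0: data parity 0, sent rp 0 → ok
  r1: data parity 0, sent rp 1 → mismatch
  r2: data parity 1, sent rp 1 → ok
  r3: data parity 0, sent rp 0 → ok
  r4: data parity 0, sent rp 0 → ok
Recompute each column's even parity and compare to cp:
  c0: data parity 1, sent cp 1 → ok
  c1: data parity 1, sent cp 0 → mismatch
  c2: data parity 1, sent cp 1 → ok
Exactly one row (r1) and one column (c1) fail → the flipped bit is at their intersection.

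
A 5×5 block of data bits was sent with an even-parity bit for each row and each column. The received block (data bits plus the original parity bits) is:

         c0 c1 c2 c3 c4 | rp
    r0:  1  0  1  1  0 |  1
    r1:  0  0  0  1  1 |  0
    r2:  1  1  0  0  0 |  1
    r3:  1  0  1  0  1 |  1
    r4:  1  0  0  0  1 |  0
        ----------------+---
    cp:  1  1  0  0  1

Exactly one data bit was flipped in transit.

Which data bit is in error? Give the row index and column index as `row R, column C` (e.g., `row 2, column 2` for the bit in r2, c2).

Recompute each row's even parity and compare to rp:
  r0: data parity 1, sent rp 1 → ok
  r1: data parity 0, sent rp 0 → ok
  r2: data parity 0, sent rp 1 → mismatch
  r3: data parity 1, sent rp 1 → ok
  r4: data parity 0, sent rp 0 → ok
Recompute each column's even parity and compare to cp:
  c0: data parity 0, sent cp 1 → mismatch
  c1: data parity 1, sent cp 1 → ok
  c2: data parity 0, sent cp 0 → ok
  c3: data parity 0, sent cp 0 → ok
  c4: data parity 1, sent cp 1 → ok
Exactly one row (r2) and one column (c0) fail → the flipped bit is at their intersection.

row 2, column 0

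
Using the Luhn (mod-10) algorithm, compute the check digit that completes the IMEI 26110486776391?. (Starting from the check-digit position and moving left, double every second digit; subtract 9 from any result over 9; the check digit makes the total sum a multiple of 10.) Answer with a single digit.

Partial digits right→left: 1 9 3 6 7 7 6 8 4 0 1 1 6 2
Double every second digit counting from the check-digit position (so the 1st, 3rd, 5th, ... of the partial from the right).
  doubled (with −9 where >9): 2 6 5 3 8 2 3 → sum 29
  kept as-is: 9 6 7 8 0 1 2 → sum 33
Total = 29 + 33 = 62.
Check digit = (10 − (62 mod 10)) mod 10 = 8.

8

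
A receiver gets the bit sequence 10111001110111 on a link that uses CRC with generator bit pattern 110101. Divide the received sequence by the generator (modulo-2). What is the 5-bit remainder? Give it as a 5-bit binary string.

Modulo-2 division of 10111001110111 by 110101:
  pos 0: 101110 XOR 110101 = 011011
  pos 1: 110110 XOR 110101 = 000011
  pos 5: 111110 XOR 110101 = 001011
  pos 7: 101111 XOR 110101 = 011010
  pos 8: 110101 XOR 110101 = 000000
Remainder = 00000 (zero — the frame passes the CRC check).

00000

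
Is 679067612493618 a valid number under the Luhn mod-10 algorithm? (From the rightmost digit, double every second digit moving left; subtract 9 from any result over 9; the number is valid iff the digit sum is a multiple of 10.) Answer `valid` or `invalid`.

From the right, keep odd positions and double even positions (subtract 9 from any doubled value over 9):
  doubled (positions 2,4,...): 2 6 8 2 5 0 5 → sum 28
  kept (positions 1,3,...): 8 6 9 2 6 6 9 6 → sum 52
Total = 80.
80 mod 10 = 0, so the number is valid.

valid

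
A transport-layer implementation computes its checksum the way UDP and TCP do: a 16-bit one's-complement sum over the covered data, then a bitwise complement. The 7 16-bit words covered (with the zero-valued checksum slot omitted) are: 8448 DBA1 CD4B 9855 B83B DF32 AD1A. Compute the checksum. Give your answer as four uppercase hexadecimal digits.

F5EA

One's-complement addition (fold any carry out of bit 15 back into bit 0):
  0x8448 + 0xDBA1 = 0x15FE9 → wrap carry → 0x5FEA
  0x5FEA + 0xCD4B = 0x12D35 → wrap carry → 0x2D36
  0x2D36 + 0x9855 = 0x0C58B
  0xC58B + 0xB83B = 0x17DC6 → wrap carry → 0x7DC7
  0x7DC7 + 0xDF32 = 0x15CF9 → wrap carry → 0x5CFA
  0x5CFA + 0xAD1A = 0x10A14 → wrap carry → 0x0A15
One's-complement sum = 0x0A15.
Checksum = ~0x0A15 & 0xFFFF = 0xF5EA.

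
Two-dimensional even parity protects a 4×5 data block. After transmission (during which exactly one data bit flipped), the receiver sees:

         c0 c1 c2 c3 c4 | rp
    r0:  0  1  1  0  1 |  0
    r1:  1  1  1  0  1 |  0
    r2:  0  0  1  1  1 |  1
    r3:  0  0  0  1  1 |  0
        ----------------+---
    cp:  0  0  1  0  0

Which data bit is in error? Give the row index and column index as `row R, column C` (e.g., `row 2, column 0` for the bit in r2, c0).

row 0, column 0

Recompute each row's even parity and compare to rp:
  r0: data parity 1, sent rp 0 → mismatch
  r1: data parity 0, sent rp 0 → ok
  r2: data parity 1, sent rp 1 → ok
  r3: data parity 0, sent rp 0 → ok
Recompute each column's even parity and compare to cp:
  c0: data parity 1, sent cp 0 → mismatch
  c1: data parity 0, sent cp 0 → ok
  c2: data parity 1, sent cp 1 → ok
  c3: data parity 0, sent cp 0 → ok
  c4: data parity 0, sent cp 0 → ok
Exactly one row (r0) and one column (c0) fail → the flipped bit is at their intersection.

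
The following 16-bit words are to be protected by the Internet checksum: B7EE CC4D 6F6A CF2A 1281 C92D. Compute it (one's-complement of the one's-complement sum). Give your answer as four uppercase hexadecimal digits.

617F

One's-complement addition (fold any carry out of bit 15 back into bit 0):
  0xB7EE + 0xCC4D = 0x1843B → wrap carry → 0x843C
  0x843C + 0x6F6A = 0x0F3A6
  0xF3A6 + 0xCF2A = 0x1C2D0 → wrap carry → 0xC2D1
  0xC2D1 + 0x1281 = 0x0D552
  0xD552 + 0xC92D = 0x19E7F → wrap carry → 0x9E80
One's-complement sum = 0x9E80.
Checksum = ~0x9E80 & 0xFFFF = 0x617F.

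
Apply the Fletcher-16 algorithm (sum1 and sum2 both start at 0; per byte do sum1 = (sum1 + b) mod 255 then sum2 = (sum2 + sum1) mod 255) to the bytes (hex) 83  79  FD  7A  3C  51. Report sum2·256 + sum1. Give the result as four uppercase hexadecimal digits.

Running sums (mod 255):
  after byte 0 (83): sum1=131, sum2=131
  after byte 1 (79): sum1=252, sum2=128
  after byte 2 (FD): sum1=250, sum2=123
  after byte 3 (7A): sum1=117, sum2=240
  after byte 4 (3C): sum1=177, sum2=162
  after byte 5 (51): sum1=3, sum2=165
Checksum = sum2·256 + sum1 = 165·256 + 3 = 42243 = 0xA503.

A503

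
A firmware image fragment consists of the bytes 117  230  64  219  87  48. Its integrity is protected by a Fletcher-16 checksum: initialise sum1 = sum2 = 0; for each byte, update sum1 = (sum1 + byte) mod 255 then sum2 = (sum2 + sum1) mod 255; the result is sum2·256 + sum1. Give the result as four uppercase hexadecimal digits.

Running sums (mod 255):
  after byte 0 (117): sum1=117, sum2=117
  after byte 1 (230): sum1=92, sum2=209
  after byte 2 (64): sum1=156, sum2=110
  after byte 3 (219): sum1=120, sum2=230
  after byte 4 (87): sum1=207, sum2=182
  after byte 5 (48): sum1=0, sum2=182
Checksum = sum2·256 + sum1 = 182·256 + 0 = 46592 = 0xB600.

B600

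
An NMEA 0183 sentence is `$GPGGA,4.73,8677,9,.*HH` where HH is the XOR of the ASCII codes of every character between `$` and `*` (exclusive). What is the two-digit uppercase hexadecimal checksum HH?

51

XOR the ASCII codes of the payload characters:
  'G' = 0x47 → acc = 0x47
  'P' = 0x50 → acc = 0x17
  'G' = 0x47 → acc = 0x50
  'G' = 0x47 → acc = 0x17
  'A' = 0x41 → acc = 0x56
  ',' = 0x2C → acc = 0x7A
  '4' = 0x34 → acc = 0x4E
  '.' = 0x2E → acc = 0x60
  '7' = 0x37 → acc = 0x57
  '3' = 0x33 → acc = 0x64
  ',' = 0x2C → acc = 0x48
  '8' = 0x38 → acc = 0x70
  '6' = 0x36 → acc = 0x46
  '7' = 0x37 → acc = 0x71
  '7' = 0x37 → acc = 0x46
  ',' = 0x2C → acc = 0x6A
  '9' = 0x39 → acc = 0x53
  ',' = 0x2C → acc = 0x7F
  '.' = 0x2E → acc = 0x51
Checksum = 0x51.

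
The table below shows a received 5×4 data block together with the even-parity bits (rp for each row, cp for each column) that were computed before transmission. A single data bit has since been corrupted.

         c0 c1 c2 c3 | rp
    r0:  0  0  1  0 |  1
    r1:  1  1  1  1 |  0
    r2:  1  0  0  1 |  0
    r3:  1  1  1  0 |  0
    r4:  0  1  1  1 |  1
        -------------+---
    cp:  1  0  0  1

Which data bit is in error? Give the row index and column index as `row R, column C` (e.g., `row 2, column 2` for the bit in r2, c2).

Recompute each row's even parity and compare to rp:
  r0: data parity 1, sent rp 1 → ok
  r1: data parity 0, sent rp 0 → ok
  r2: data parity 0, sent rp 0 → ok
  r3: data parity 1, sent rp 0 → mismatch
  r4: data parity 1, sent rp 1 → ok
Recompute each column's even parity and compare to cp:
  c0: data parity 1, sent cp 1 → ok
  c1: data parity 1, sent cp 0 → mismatch
  c2: data parity 0, sent cp 0 → ok
  c3: data parity 1, sent cp 1 → ok
Exactly one row (r3) and one column (c1) fail → the flipped bit is at their intersection.

row 3, column 1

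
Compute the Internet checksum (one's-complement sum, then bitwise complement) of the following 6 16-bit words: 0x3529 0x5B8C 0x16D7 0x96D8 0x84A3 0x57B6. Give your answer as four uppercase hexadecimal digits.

E540

One's-complement addition (fold any carry out of bit 15 back into bit 0):
  0x3529 + 0x5B8C = 0x090B5
  0x90B5 + 0x16D7 = 0x0A78C
  0xA78C + 0x96D8 = 0x13E64 → wrap carry → 0x3E65
  0x3E65 + 0x84A3 = 0x0C308
  0xC308 + 0x57B6 = 0x11ABE → wrap carry → 0x1ABF
One's-complement sum = 0x1ABF.
Checksum = ~0x1ABF & 0xFFFF = 0xE540.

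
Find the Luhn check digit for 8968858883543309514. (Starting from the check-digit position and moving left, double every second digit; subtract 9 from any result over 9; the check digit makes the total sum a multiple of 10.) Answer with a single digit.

3

Partial digits right→left: 4 1 5 9 0 3 3 4 5 3 8 8 8 5 8 8 6 9 8
Double every second digit counting from the check-digit position (so the 1st, 3rd, 5th, ... of the partial from the right).
  doubled (with −9 where >9): 8 1 0 6 1 7 7 7 3 7 → sum 47
  kept as-is: 1 9 3 4 3 8 5 8 9 → sum 50
Total = 47 + 50 = 97.
Check digit = (10 − (97 mod 10)) mod 10 = 3.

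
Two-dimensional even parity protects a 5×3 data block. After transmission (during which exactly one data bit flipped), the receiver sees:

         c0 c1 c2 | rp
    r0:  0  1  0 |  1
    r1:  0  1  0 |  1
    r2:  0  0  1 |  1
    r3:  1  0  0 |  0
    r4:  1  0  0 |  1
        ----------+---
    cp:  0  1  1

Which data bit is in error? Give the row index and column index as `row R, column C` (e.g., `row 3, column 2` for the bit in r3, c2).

Recompute each row's even parity and compare to rp:
  r0: data parity 1, sent rp 1 → ok
  r1: data parity 1, sent rp 1 → ok
  r2: data parity 1, sent rp 1 → ok
  r3: data parity 1, sent rp 0 → mismatch
  r4: data parity 1, sent rp 1 → ok
Recompute each column's even parity and compare to cp:
  c0: data parity 0, sent cp 0 → ok
  c1: data parity 0, sent cp 1 → mismatch
  c2: data parity 1, sent cp 1 → ok
Exactly one row (r3) and one column (c1) fail → the flipped bit is at their intersection.

row 3, column 1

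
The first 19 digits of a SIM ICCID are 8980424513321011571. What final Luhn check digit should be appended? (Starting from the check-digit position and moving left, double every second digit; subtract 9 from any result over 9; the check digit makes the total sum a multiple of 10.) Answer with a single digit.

6

Partial digits right→left: 1 7 5 1 1 0 1 2 3 3 1 5 4 2 4 0 8 9 8
Double every second digit counting from the check-digit position (so the 1st, 3rd, 5th, ... of the partial from the right).
  doubled (with −9 where >9): 2 1 2 2 6 2 8 8 7 7 → sum 45
  kept as-is: 7 1 0 2 3 5 2 0 9 → sum 29
Total = 45 + 29 = 74.
Check digit = (10 − (74 mod 10)) mod 10 = 6.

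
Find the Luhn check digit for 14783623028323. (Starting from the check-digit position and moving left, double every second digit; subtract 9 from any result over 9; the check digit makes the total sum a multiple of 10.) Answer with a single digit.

7

Partial digits right→left: 3 2 3 8 2 0 3 2 6 3 8 7 4 1
Double every second digit counting from the check-digit position (so the 1st, 3rd, 5th, ... of the partial from the right).
  doubled (with −9 where >9): 6 6 4 6 3 7 8 → sum 40
  kept as-is: 2 8 0 2 3 7 1 → sum 23
Total = 40 + 23 = 63.
Check digit = (10 − (63 mod 10)) mod 10 = 7.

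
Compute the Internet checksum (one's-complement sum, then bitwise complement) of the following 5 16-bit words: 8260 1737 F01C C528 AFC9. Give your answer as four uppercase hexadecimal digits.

One's-complement addition (fold any carry out of bit 15 back into bit 0):
  0x8260 + 0x1737 = 0x09997
  0x9997 + 0xF01C = 0x189B3 → wrap carry → 0x89B4
  0x89B4 + 0xC528 = 0x14EDC → wrap carry → 0x4EDD
  0x4EDD + 0xAFC9 = 0x0FEA6
One's-complement sum = 0xFEA6.
Checksum = ~0xFEA6 & 0xFFFF = 0x0159.

0159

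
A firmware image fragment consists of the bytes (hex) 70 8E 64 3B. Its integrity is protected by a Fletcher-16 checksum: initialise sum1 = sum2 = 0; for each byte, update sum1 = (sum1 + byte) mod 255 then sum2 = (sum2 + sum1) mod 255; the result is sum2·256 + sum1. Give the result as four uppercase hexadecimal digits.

719E

Running sums (mod 255):
  after byte 0 (70): sum1=112, sum2=112
  after byte 1 (8E): sum1=254, sum2=111
  after byte 2 (64): sum1=99, sum2=210
  after byte 3 (3B): sum1=158, sum2=113
Checksum = sum2·256 + sum1 = 113·256 + 158 = 29086 = 0x719E.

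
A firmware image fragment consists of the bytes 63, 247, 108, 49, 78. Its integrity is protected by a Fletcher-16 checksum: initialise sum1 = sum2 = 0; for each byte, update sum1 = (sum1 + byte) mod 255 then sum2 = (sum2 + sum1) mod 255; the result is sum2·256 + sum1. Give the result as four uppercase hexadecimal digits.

Running sums (mod 255):
  after byte 0 (63): sum1=63, sum2=63
  after byte 1 (247): sum1=55, sum2=118
  after byte 2 (108): sum1=163, sum2=26
  after byte 3 (49): sum1=212, sum2=238
  after byte 4 (78): sum1=35, sum2=18
Checksum = sum2·256 + sum1 = 18·256 + 35 = 4643 = 0x1223.

1223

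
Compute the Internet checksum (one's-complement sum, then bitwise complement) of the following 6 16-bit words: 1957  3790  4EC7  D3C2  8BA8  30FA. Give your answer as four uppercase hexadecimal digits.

One's-complement addition (fold any carry out of bit 15 back into bit 0):
  0x1957 + 0x3790 = 0x050E7
  0x50E7 + 0x4EC7 = 0x09FAE
  0x9FAE + 0xD3C2 = 0x17370 → wrap carry → 0x7371
  0x7371 + 0x8BA8 = 0x0FF19
  0xFF19 + 0x30FA = 0x13013 → wrap carry → 0x3014
One's-complement sum = 0x3014.
Checksum = ~0x3014 & 0xFFFF = 0xCFEB.

CFEB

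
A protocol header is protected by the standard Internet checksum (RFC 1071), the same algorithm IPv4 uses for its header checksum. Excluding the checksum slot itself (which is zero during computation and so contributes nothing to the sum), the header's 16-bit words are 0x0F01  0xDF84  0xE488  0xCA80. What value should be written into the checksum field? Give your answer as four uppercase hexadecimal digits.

One's-complement addition (fold any carry out of bit 15 back into bit 0):
  0x0F01 + 0xDF84 = 0x0EE85
  0xEE85 + 0xE488 = 0x1D30D → wrap carry → 0xD30E
  0xD30E + 0xCA80 = 0x19D8E → wrap carry → 0x9D8F
One's-complement sum = 0x9D8F.
Checksum = ~0x9D8F & 0xFFFF = 0x6270.

6270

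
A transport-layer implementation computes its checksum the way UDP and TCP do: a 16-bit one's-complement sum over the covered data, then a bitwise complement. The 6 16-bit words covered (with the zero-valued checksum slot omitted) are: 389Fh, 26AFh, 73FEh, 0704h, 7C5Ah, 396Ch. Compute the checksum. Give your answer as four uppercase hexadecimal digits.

6FE8

One's-complement addition (fold any carry out of bit 15 back into bit 0):
  0x389F + 0x26AF = 0x05F4E
  0x5F4E + 0x73FE = 0x0D34C
  0xD34C + 0x0704 = 0x0DA50
  0xDA50 + 0x7C5A = 0x156AA → wrap carry → 0x56AB
  0x56AB + 0x396C = 0x09017
One's-complement sum = 0x9017.
Checksum = ~0x9017 & 0xFFFF = 0x6FE8.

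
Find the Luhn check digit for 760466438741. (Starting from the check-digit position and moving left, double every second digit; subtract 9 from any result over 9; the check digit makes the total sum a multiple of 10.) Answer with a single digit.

Partial digits right→left: 1 4 7 8 3 4 6 6 4 0 6 7
Double every second digit counting from the check-digit position (so the 1st, 3rd, 5th, ... of the partial from the right).
  doubled (with −9 where >9): 2 5 6 3 8 3 → sum 27
  kept as-is: 4 8 4 6 0 7 → sum 29
Total = 27 + 29 = 56.
Check digit = (10 − (56 mod 10)) mod 10 = 4.

4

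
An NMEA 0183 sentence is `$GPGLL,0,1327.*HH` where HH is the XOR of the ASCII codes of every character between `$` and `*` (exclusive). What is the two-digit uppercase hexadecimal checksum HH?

49

XOR the ASCII codes of the payload characters:
  'G' = 0x47 → acc = 0x47
  'P' = 0x50 → acc = 0x17
  'G' = 0x47 → acc = 0x50
  'L' = 0x4C → acc = 0x1C
  'L' = 0x4C → acc = 0x50
  ',' = 0x2C → acc = 0x7C
  '0' = 0x30 → acc = 0x4C
  ',' = 0x2C → acc = 0x60
  '1' = 0x31 → acc = 0x51
  '3' = 0x33 → acc = 0x62
  '2' = 0x32 → acc = 0x50
  '7' = 0x37 → acc = 0x67
  '.' = 0x2E → acc = 0x49
Checksum = 0x49.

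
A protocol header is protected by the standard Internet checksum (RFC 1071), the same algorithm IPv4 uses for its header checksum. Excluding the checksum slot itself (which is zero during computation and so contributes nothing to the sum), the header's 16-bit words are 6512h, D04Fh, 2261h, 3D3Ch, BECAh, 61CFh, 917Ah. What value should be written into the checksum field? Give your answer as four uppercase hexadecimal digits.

One's-complement addition (fold any carry out of bit 15 back into bit 0):
  0x6512 + 0xD04F = 0x13561 → wrap carry → 0x3562
  0x3562 + 0x2261 = 0x057C3
  0x57C3 + 0x3D3C = 0x094FF
  0x94FF + 0xBECA = 0x153C9 → wrap carry → 0x53CA
  0x53CA + 0x61CF = 0x0B599
  0xB599 + 0x917A = 0x14713 → wrap carry → 0x4714
One's-complement sum = 0x4714.
Checksum = ~0x4714 & 0xFFFF = 0xB8EB.

B8EB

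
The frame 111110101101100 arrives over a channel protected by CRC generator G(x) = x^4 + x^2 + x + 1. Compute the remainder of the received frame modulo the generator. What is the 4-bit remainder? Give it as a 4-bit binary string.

0000

Modulo-2 division of 111110101101100 by 10111:
  pos 0: 11111 XOR 10111 = 01000
  pos 1: 10000 XOR 10111 = 00111
  pos 3: 11110 XOR 10111 = 01001
  pos 4: 10011 XOR 10111 = 00100
  pos 6: 10010 XOR 10111 = 00101
  pos 8: 10111 XOR 10111 = 00000
Remainder = 0000 (zero — the frame passes the CRC check).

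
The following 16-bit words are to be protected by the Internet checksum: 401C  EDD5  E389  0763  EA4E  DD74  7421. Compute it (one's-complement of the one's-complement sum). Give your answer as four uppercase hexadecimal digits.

One's-complement addition (fold any carry out of bit 15 back into bit 0):
  0x401C + 0xEDD5 = 0x12DF1 → wrap carry → 0x2DF2
  0x2DF2 + 0xE389 = 0x1117B → wrap carry → 0x117C
  0x117C + 0x0763 = 0x018DF
  0x18DF + 0xEA4E = 0x1032D → wrap carry → 0x032E
  0x032E + 0xDD74 = 0x0E0A2
  0xE0A2 + 0x7421 = 0x154C3 → wrap carry → 0x54C4
One's-complement sum = 0x54C4.
Checksum = ~0x54C4 & 0xFFFF = 0xAB3B.

AB3B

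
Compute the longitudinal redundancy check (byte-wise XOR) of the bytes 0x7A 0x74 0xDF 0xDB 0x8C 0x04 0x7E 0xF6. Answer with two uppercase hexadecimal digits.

0A

XOR the bytes together:
  start with 0x7A
  0x7A ⊕ 0x74 = 0x0E
  0x0E ⊕ 0xDF = 0xD1
  0xD1 ⊕ 0xDB = 0x0A
  0x0A ⊕ 0x8C = 0x86
  0x86 ⊕ 0x04 = 0x82
  0x82 ⊕ 0x7E = 0xFC
  0xFC ⊕ 0xF6 = 0x0A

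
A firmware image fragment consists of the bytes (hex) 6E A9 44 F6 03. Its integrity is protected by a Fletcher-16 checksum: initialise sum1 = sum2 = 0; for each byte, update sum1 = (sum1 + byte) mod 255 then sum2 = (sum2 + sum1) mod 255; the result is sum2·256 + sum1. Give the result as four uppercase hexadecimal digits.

Running sums (mod 255):
  after byte 0 (6E): sum1=110, sum2=110
  after byte 1 (A9): sum1=24, sum2=134
  after byte 2 (44): sum1=92, sum2=226
  after byte 3 (F6): sum1=83, sum2=54
  after byte 4 (03): sum1=86, sum2=140
Checksum = sum2·256 + sum1 = 140·256 + 86 = 35926 = 0x8C56.

8C56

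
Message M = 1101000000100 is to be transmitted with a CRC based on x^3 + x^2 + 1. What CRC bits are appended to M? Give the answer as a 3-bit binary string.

011

Append 3 zeros: 1101000000100000. Divide by 1101 (XOR where the leading bit is 1):
  pos 0: 1101 XOR 1101 = 0000
  pos 10: 1000 XOR 1101 = 0101
  pos 11: 1010 XOR 1101 = 0111
  pos 12: 1110 XOR 1101 = 0011
Remainder (last 3 bits) = 011. This is the CRC / FCS.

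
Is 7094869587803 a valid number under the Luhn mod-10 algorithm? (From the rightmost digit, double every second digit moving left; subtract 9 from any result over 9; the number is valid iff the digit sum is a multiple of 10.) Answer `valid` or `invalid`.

From the right, keep odd positions and double even positions (subtract 9 from any doubled value over 9):
  doubled (positions 2,4,...): 0 5 1 3 8 0 → sum 17
  kept (positions 1,3,...): 3 8 8 9 8 9 7 → sum 52
Total = 69.
69 mod 10 = 9, so the number is invalid.

invalid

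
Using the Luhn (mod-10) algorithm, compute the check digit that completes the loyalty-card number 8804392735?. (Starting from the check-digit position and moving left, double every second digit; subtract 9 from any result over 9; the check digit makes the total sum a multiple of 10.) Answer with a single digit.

Partial digits right→left: 5 3 7 2 9 3 4 0 8 8
Double every second digit counting from the check-digit position (so the 1st, 3rd, 5th, ... of the partial from the right).
  doubled (with −9 where >9): 1 5 9 8 7 → sum 30
  kept as-is: 3 2 3 0 8 → sum 16
Total = 30 + 16 = 46.
Check digit = (10 − (46 mod 10)) mod 10 = 4.

4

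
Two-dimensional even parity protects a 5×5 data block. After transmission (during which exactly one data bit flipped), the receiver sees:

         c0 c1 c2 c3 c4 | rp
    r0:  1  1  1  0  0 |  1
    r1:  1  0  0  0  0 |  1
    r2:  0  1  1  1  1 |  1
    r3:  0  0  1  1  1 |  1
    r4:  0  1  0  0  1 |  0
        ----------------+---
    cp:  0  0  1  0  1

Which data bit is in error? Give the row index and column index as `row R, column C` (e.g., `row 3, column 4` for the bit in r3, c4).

row 2, column 1

Recompute each row's even parity and compare to rp:
  r0: data parity 1, sent rp 1 → ok
  r1: data parity 1, sent rp 1 → ok
  r2: data parity 0, sent rp 1 → mismatch
  r3: data parity 1, sent rp 1 → ok
  r4: data parity 0, sent rp 0 → ok
Recompute each column's even parity and compare to cp:
  c0: data parity 0, sent cp 0 → ok
  c1: data parity 1, sent cp 0 → mismatch
  c2: data parity 1, sent cp 1 → ok
  c3: data parity 0, sent cp 0 → ok
  c4: data parity 1, sent cp 1 → ok
Exactly one row (r2) and one column (c1) fail → the flipped bit is at their intersection.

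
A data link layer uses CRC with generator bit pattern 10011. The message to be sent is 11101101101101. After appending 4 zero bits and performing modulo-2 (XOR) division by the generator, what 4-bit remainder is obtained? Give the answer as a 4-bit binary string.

Append 4 zeros: 111011011011010000. Divide by 10011 (XOR where the leading bit is 1):
  pos 0: 11101 XOR 10011 = 01110
  pos 1: 11101 XOR 10011 = 01110
  pos 2: 11100 XOR 10011 = 01111
  pos 3: 11111 XOR 10011 = 01100
  pos 4: 11001 XOR 10011 = 01010
  pos 5: 10100 XOR 10011 = 00111
  pos 7: 11111 XOR 10011 = 01100
  pos 8: 11000 XOR 10011 = 01011
  pos 9: 10111 XOR 10011 = 00100
  pos 11: 10000 XOR 10011 = 00011
Remainder (last 4 bits) = 1100. This is the CRC / FCS.

1100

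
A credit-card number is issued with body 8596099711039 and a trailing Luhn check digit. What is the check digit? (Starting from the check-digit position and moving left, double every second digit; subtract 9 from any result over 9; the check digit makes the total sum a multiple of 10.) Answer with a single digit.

3

Partial digits right→left: 9 3 0 1 1 7 9 9 0 6 9 5 8
Double every second digit counting from the check-digit position (so the 1st, 3rd, 5th, ... of the partial from the right).
  doubled (with −9 where >9): 9 0 2 9 0 9 7 → sum 36
  kept as-is: 3 1 7 9 6 5 → sum 31
Total = 36 + 31 = 67.
Check digit = (10 − (67 mod 10)) mod 10 = 3.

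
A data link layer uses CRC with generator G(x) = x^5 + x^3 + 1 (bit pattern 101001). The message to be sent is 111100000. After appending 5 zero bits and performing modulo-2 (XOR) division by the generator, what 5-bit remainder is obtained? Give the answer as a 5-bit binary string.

10111

Append 5 zeros: 11110000000000. Divide by 101001 (XOR where the leading bit is 1):
  pos 0: 111100 XOR 101001 = 010101
  pos 1: 101010 XOR 101001 = 000011
  pos 5: 110000 XOR 101001 = 011001
  pos 6: 110010 XOR 101001 = 011011
  pos 7: 110110 XOR 101001 = 011111
  pos 8: 111110 XOR 101001 = 010111
Remainder (last 5 bits) = 10111. This is the CRC / FCS.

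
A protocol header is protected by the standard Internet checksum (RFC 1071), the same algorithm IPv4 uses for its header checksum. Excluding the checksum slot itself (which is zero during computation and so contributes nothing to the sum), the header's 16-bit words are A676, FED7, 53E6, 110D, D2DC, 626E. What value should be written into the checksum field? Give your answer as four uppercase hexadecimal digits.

One's-complement addition (fold any carry out of bit 15 back into bit 0):
  0xA676 + 0xFED7 = 0x1A54D → wrap carry → 0xA54E
  0xA54E + 0x53E6 = 0x0F934
  0xF934 + 0x110D = 0x10A41 → wrap carry → 0x0A42
  0x0A42 + 0xD2DC = 0x0DD1E
  0xDD1E + 0x626E = 0x13F8C → wrap carry → 0x3F8D
One's-complement sum = 0x3F8D.
Checksum = ~0x3F8D & 0xFFFF = 0xC072.

C072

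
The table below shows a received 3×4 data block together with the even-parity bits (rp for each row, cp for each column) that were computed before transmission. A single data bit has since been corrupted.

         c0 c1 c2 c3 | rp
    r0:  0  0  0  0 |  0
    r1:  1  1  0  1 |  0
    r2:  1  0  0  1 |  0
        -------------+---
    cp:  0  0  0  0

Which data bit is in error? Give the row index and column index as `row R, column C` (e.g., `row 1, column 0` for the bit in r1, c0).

row 1, column 1

Recompute each row's even parity and compare to rp:
  r0: data parity 0, sent rp 0 → ok
  r1: data parity 1, sent rp 0 → mismatch
  r2: data parity 0, sent rp 0 → ok
Recompute each column's even parity and compare to cp:
  c0: data parity 0, sent cp 0 → ok
  c1: data parity 1, sent cp 0 → mismatch
  c2: data parity 0, sent cp 0 → ok
  c3: data parity 0, sent cp 0 → ok
Exactly one row (r1) and one column (c1) fail → the flipped bit is at their intersection.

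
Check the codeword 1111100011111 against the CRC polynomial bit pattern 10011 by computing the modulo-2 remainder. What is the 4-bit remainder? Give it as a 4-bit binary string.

Modulo-2 division of 1111100011111 by 10011:
  pos 0: 11111 XOR 10011 = 01100
  pos 1: 11000 XOR 10011 = 01011
  pos 2: 10110 XOR 10011 = 00101
  pos 4: 10101 XOR 10011 = 00110
  pos 6: 11011 XOR 10011 = 01000
  pos 7: 10001 XOR 10011 = 00010
Remainder = 0101 (nonzero — an error is detected).

0101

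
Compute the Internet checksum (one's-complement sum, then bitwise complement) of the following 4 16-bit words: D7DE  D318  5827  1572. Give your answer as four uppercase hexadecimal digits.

One's-complement addition (fold any carry out of bit 15 back into bit 0):
  0xD7DE + 0xD318 = 0x1AAF6 → wrap carry → 0xAAF7
  0xAAF7 + 0x5827 = 0x1031E → wrap carry → 0x031F
  0x031F + 0x1572 = 0x01891
One's-complement sum = 0x1891.
Checksum = ~0x1891 & 0xFFFF = 0xE76E.

E76E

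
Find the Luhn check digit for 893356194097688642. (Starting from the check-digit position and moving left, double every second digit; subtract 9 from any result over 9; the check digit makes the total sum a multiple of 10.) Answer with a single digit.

Partial digits right→left: 2 4 6 8 8 6 7 9 0 4 9 1 6 5 3 3 9 8
Double every second digit counting from the check-digit position (so the 1st, 3rd, 5th, ... of the partial from the right).
  doubled (with −9 where >9): 4 3 7 5 0 9 3 6 9 → sum 46
  kept as-is: 4 8 6 9 4 1 5 3 8 → sum 48
Total = 46 + 48 = 94.
Check digit = (10 − (94 mod 10)) mod 10 = 6.

6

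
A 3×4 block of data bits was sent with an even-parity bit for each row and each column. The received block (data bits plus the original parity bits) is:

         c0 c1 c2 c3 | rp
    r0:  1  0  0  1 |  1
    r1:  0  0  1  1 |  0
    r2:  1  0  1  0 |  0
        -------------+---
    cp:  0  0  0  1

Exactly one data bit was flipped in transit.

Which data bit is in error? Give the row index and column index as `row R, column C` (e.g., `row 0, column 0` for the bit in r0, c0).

row 0, column 3

Recompute each row's even parity and compare to rp:
  r0: data parity 0, sent rp 1 → mismatch
  r1: data parity 0, sent rp 0 → ok
  r2: data parity 0, sent rp 0 → ok
Recompute each column's even parity and compare to cp:
  c0: data parity 0, sent cp 0 → ok
  c1: data parity 0, sent cp 0 → ok
  c2: data parity 0, sent cp 0 → ok
  c3: data parity 0, sent cp 1 → mismatch
Exactly one row (r0) and one column (c3) fail → the flipped bit is at their intersection.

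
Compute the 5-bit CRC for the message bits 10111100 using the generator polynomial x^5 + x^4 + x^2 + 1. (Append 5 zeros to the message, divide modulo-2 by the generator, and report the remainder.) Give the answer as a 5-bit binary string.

Append 5 zeros: 1011110000000. Divide by 110101 (XOR where the leading bit is 1):
  pos 0: 101111 XOR 110101 = 011010
  pos 1: 110100 XOR 110101 = 000001
  pos 6: 100000 XOR 110101 = 010101
  pos 7: 101010 XOR 110101 = 011111
Remainder (last 5 bits) = 11111. This is the CRC / FCS.

11111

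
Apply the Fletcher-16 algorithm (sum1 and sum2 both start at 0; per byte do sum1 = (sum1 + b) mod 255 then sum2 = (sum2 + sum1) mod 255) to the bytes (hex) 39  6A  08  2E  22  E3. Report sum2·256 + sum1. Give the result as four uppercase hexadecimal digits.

Running sums (mod 255):
  after byte 0 (39): sum1=57, sum2=57
  after byte 1 (6A): sum1=163, sum2=220
  after byte 2 (08): sum1=171, sum2=136
  after byte 3 (2E): sum1=217, sum2=98
  after byte 4 (22): sum1=251, sum2=94
  after byte 5 (E3): sum1=223, sum2=62
Checksum = sum2·256 + sum1 = 62·256 + 223 = 16095 = 0x3EDF.

3EDF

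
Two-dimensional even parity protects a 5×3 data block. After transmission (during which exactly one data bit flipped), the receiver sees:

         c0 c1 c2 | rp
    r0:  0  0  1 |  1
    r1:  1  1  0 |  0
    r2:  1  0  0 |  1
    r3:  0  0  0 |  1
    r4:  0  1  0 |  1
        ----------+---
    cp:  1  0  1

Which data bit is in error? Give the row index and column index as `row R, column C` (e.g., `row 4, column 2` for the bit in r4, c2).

Recompute each row's even parity and compare to rp:
  r0: data parity 1, sent rp 1 → ok
  r1: data parity 0, sent rp 0 → ok
  r2: data parity 1, sent rp 1 → ok
  r3: data parity 0, sent rp 1 → mismatch
  r4: data parity 1, sent rp 1 → ok
Recompute each column's even parity and compare to cp:
  c0: data parity 0, sent cp 1 → mismatch
  c1: data parity 0, sent cp 0 → ok
  c2: data parity 1, sent cp 1 → ok
Exactly one row (r3) and one column (c0) fail → the flipped bit is at their intersection.

row 3, column 0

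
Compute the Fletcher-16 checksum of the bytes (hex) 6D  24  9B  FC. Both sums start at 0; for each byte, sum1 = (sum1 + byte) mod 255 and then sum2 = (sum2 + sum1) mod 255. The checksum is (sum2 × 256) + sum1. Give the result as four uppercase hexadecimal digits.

562A

Running sums (mod 255):
  after byte 0 (6D): sum1=109, sum2=109
  after byte 1 (24): sum1=145, sum2=254
  after byte 2 (9B): sum1=45, sum2=44
  after byte 3 (FC): sum1=42, sum2=86
Checksum = sum2·256 + sum1 = 86·256 + 42 = 22058 = 0x562A.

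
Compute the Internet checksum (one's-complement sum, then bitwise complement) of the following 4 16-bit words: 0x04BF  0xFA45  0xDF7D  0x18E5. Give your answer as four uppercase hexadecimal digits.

One's-complement addition (fold any carry out of bit 15 back into bit 0):
  0x04BF + 0xFA45 = 0x0FF04
  0xFF04 + 0xDF7D = 0x1DE81 → wrap carry → 0xDE82
  0xDE82 + 0x18E5 = 0x0F767
One's-complement sum = 0xF767.
Checksum = ~0xF767 & 0xFFFF = 0x0898.

0898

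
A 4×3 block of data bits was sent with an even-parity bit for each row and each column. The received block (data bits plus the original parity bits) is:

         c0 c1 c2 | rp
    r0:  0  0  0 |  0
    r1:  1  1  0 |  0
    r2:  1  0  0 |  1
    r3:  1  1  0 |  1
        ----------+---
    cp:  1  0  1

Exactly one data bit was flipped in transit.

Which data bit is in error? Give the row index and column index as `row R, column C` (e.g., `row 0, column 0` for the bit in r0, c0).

Recompute each row's even parity and compare to rp:
  r0: data parity 0, sent rp 0 → ok
  r1: data parity 0, sent rp 0 → ok
  r2: data parity 1, sent rp 1 → ok
  r3: data parity 0, sent rp 1 → mismatch
Recompute each column's even parity and compare to cp:
  c0: data parity 1, sent cp 1 → ok
  c1: data parity 0, sent cp 0 → ok
  c2: data parity 0, sent cp 1 → mismatch
Exactly one row (r3) and one column (c2) fail → the flipped bit is at their intersection.

row 3, column 2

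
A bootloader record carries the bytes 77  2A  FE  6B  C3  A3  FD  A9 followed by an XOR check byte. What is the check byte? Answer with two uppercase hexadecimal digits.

FC

XOR the bytes together:
  start with 0x77
  0x77 ⊕ 0x2A = 0x5D
  0x5D ⊕ 0xFE = 0xA3
  0xA3 ⊕ 0x6B = 0xC8
  0xC8 ⊕ 0xC3 = 0x0B
  0x0B ⊕ 0xA3 = 0xA8
  0xA8 ⊕ 0xFD = 0x55
  0x55 ⊕ 0xA9 = 0xFC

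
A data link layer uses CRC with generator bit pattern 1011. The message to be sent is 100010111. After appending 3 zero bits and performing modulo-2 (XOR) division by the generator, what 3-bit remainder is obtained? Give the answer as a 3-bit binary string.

101

Append 3 zeros: 100010111000. Divide by 1011 (XOR where the leading bit is 1):
  pos 0: 1000 XOR 1011 = 0011
  pos 2: 1110 XOR 1011 = 0101
  pos 3: 1011 XOR 1011 = 0000
  pos 7: 1100 XOR 1011 = 0111
  pos 8: 1110 XOR 1011 = 0101
Remainder (last 3 bits) = 101. This is the CRC / FCS.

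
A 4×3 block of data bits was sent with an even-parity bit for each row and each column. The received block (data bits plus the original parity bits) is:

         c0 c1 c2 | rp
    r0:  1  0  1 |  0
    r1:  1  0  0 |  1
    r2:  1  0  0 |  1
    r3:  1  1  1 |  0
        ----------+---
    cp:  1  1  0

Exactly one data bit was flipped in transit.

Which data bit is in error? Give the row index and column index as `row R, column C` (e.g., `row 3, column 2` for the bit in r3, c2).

row 3, column 0

Recompute each row's even parity and compare to rp:
  r0: data parity 0, sent rp 0 → ok
  r1: data parity 1, sent rp 1 → ok
  r2: data parity 1, sent rp 1 → ok
  r3: data parity 1, sent rp 0 → mismatch
Recompute each column's even parity and compare to cp:
  c0: data parity 0, sent cp 1 → mismatch
  c1: data parity 1, sent cp 1 → ok
  c2: data parity 0, sent cp 0 → ok
Exactly one row (r3) and one column (c0) fail → the flipped bit is at their intersection.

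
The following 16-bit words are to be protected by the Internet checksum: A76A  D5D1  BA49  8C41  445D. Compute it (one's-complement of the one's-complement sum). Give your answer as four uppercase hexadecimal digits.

F7DA

One's-complement addition (fold any carry out of bit 15 back into bit 0):
  0xA76A + 0xD5D1 = 0x17D3B → wrap carry → 0x7D3C
  0x7D3C + 0xBA49 = 0x13785 → wrap carry → 0x3786
  0x3786 + 0x8C41 = 0x0C3C7
  0xC3C7 + 0x445D = 0x10824 → wrap carry → 0x0825
One's-complement sum = 0x0825.
Checksum = ~0x0825 & 0xFFFF = 0xF7DA.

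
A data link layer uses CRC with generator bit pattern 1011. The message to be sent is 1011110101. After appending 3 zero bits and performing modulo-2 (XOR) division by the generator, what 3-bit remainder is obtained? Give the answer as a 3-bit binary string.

111

Append 3 zeros: 1011110101000. Divide by 1011 (XOR where the leading bit is 1):
  pos 0: 1011 XOR 1011 = 0000
  pos 4: 1101 XOR 1011 = 0110
  pos 5: 1100 XOR 1011 = 0111
  pos 6: 1111 XOR 1011 = 0100
  pos 7: 1000 XOR 1011 = 0011
  pos 9: 1100 XOR 1011 = 0111
Remainder (last 3 bits) = 111. This is the CRC / FCS.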